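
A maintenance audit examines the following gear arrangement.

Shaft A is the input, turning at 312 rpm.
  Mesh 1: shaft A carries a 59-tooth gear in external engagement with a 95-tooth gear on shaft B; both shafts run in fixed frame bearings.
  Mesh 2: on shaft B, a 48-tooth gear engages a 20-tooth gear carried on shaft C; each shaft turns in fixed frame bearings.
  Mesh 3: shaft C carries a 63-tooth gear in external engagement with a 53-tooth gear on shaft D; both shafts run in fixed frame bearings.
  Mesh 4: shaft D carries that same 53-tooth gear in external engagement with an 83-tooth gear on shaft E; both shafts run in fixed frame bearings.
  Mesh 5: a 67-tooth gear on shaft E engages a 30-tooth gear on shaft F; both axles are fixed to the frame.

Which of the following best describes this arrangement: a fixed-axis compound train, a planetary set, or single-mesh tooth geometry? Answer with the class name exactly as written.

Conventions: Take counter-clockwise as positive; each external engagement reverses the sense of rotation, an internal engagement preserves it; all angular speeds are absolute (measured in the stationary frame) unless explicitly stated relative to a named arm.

class = fixed-axis compound train [5 meshes; 5 ratios multiply, 5 sense flips]
classification: fixed-axis compound train

fixed-axis compound train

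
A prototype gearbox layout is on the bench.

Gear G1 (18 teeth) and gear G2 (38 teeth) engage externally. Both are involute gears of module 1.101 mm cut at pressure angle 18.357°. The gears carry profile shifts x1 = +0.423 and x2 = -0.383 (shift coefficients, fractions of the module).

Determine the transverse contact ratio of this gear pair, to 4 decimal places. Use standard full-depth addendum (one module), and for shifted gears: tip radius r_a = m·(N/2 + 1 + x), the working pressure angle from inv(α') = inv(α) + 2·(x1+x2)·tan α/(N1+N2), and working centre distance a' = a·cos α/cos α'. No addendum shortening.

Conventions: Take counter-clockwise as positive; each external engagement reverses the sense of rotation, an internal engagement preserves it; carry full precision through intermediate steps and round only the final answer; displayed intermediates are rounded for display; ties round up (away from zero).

1.5935

class = single-mesh tooth geometry [involute pair 18T × 38T, m = 1.101]
base radii: r_b1 = 9.404757, r_b2 = 19.854487
tip radii: r_a1 = 11.475723, r_a2 = 21.598317
inv(α') = inv(18.357°) + 2·(+0.423-0.383)·tan α/(18+38) = 0.01190633  ⇒  α' = 18.60020°
a' = a·cos α / cos α' = 30.8280·cos 18.357°/cos 18.60020° = 30.871760
action lengths: √(r_a1²−r_b1²) = 6.575923, √(r_a2²−r_b2²) = 8.502155
base pitch p_b = π·m·cos α = 3.282880
CR = (6.575923 + 8.502155 − 30.871760·sin 18.60020°)/3.282880 = 1.593461
contact ratio ≈ 1.5935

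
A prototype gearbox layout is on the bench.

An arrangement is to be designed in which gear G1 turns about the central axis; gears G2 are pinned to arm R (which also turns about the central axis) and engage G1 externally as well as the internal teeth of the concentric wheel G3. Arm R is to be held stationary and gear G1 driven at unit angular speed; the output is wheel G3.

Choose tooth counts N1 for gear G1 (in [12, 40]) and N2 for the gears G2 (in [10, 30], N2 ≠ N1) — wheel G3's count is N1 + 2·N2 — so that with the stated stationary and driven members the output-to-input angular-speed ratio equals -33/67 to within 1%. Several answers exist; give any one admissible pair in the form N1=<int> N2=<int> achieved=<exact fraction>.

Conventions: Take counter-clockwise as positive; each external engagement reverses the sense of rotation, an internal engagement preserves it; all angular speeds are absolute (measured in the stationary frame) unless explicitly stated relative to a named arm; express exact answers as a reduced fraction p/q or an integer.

planetary set to be sized for -33/67 (Willis relation)
Willis with ω_arm = 0: ω_ring/ω_sun = −N1/N3; set equal to -33/67  ⇒  N3/N1 = −1/(-33/67) = 67/33
N3 = N1 + 2·N2  ⇒  N2/N1 = (N3/N1 − 1)/2 = (67/33 − 1)/2 = 17/33
smallest multiple with N1 ≥ 12 and N2 ≥ 10: k = 1  ⇒  N1 = 1·33 = 33, N2 = 1·17 = 17 (N1 ≤ 40, N2 ≤ 30, N2 ≠ N1 ✓), N3 = 33 + 2·17 = 67
check: −N1/N3 with N1 = 33, N3 = 67 gives -33/67; |achieved − target| = 0 ≤ 33/6700 ✓

N1=33 N2=17 achieved=-33/67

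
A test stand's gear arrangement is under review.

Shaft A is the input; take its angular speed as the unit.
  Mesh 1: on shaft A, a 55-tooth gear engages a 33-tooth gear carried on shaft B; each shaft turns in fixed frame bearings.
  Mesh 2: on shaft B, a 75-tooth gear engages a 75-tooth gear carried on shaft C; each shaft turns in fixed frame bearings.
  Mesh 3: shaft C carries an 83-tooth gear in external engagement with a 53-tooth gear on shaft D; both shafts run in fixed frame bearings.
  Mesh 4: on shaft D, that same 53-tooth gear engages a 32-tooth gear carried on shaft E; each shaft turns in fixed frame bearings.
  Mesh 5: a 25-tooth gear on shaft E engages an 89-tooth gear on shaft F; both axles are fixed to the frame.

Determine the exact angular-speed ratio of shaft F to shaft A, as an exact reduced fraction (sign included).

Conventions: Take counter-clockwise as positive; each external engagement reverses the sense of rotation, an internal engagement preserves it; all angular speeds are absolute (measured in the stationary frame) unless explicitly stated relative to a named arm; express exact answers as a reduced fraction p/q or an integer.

-10375/8544

class = fixed-axis compound train [5 meshes; 5 ratios multiply, 5 sense flips]
mesh 1 [55T→33T]: running ratio 5/3, sense −
mesh 2 [75T→75T]: running ratio 5/3, sense +
mesh 3 [83T→53T]: running ratio 415/159, sense −
mesh 4 [53T→32T]: running ratio 415/96, sense +
mesh 5 [25T→89T]: running ratio 10375/8544, sense −
ω_out/ω_in = -10375/8544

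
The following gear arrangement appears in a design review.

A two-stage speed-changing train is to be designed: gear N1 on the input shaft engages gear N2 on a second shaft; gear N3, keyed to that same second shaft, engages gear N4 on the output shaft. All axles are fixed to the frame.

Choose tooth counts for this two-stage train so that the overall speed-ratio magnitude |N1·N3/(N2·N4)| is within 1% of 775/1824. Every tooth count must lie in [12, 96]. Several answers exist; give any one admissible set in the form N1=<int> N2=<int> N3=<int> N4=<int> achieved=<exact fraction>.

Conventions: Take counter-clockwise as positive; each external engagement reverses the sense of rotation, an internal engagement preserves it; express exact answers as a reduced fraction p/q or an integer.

N1=25 N2=19 N3=31 N4=96 achieved=775/1824

class = fixed-axis compound train [2-stage, 775/1824 wanted]
target = 775/1824 in lowest terms: an exact hit needs N1·N3 = k·775 and N2·N4 = k·1824 for one integer k, every count in [12, 96]; additionally prefer no 1:1 stage (N1 ≠ N2, N3 ≠ N4)
k = 1: N1·N3 = 775 = 25·31, N2·N4 = 1824 = 19·96
achieved = 25·31/(19·96) = 775/1824; |achieved − target| = 0 ≤ 31/7296 ✓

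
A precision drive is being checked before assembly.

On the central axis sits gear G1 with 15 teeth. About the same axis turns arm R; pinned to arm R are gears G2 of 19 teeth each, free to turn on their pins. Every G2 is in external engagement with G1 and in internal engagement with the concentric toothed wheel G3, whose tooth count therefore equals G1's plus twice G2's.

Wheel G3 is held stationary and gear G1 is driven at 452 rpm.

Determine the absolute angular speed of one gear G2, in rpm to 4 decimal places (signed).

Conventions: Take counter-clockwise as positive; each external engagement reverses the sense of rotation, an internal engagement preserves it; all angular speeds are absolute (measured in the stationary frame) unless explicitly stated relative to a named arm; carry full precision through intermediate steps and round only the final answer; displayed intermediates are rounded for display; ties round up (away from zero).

recognized (axles ride arm R): planetary set, 15/19/53 teeth
normalise by the input: solve with ω_sun = 1, then scale by 452 rpm
ring teeth: 15 + 2·19 = 53
15(ω_sun−ω_arm) = −53(ω_ring−ω_arm),  ω_ring = 0, ω_sun = 1
15(1−ω_arm) = −53(0−ω_arm)  ⇒  68·ω_arm = 15  ⇒  ω_arm = 15/68
sun–planet mesh: 15·(1−15/68) = −19·(ω_p−ω_arm)  ⇒  ω_p−ω_arm = -795/1292
ω_p = 15/68 − 795/1292 = -15/38
scale: ω_p = -15/38 × 452 rpm = -178.4211 rpm

-178.4211 rpm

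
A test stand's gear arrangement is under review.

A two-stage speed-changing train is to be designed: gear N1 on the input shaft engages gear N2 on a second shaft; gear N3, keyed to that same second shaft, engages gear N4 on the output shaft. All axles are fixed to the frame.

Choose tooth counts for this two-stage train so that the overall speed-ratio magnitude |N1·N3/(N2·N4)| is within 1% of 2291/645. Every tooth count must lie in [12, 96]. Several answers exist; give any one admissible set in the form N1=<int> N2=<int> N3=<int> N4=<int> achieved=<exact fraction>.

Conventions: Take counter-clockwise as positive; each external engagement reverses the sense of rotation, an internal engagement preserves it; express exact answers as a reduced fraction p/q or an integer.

N1=29 N2=15 N3=79 N4=43 achieved=2291/645

2-stage fixed-axis compound train for ratio 2291/645
target = 2291/645 in lowest terms: an exact hit needs N1·N3 = k·2291 and N2·N4 = k·645 for one integer k, every count in [12, 96]; additionally prefer no 1:1 stage (N1 ≠ N2, N3 ≠ N4)
k = 1: N1·N3 = 2291 = 29·79, N2·N4 = 645 = 15·43
achieved = 29·79/(15·43) = 2291/645; |achieved − target| = 0 ≤ 2291/64500 ✓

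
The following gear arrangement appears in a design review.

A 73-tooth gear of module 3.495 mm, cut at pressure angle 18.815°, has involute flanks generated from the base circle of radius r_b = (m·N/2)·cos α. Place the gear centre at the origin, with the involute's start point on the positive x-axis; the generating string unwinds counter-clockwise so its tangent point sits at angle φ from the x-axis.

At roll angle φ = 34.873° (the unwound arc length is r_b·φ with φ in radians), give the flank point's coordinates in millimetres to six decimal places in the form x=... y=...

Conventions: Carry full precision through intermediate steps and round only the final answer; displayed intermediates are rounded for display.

topology: single-mesh involute geometry — m = 3.495, N = 73
pitch radius r_p = m·N/2 = 3.495·73/2 = 127.567500
base radius r_b = r_p·cos α = 127.567500·cos 18.815° = 120.750913
roll angle φ = 34.873° = 0.60864867 rad
x = r_b·(cos φ + φ·sin φ) = 141.088017
y = r_b·(sin φ − φ·cos φ) = 8.743686

x=141.088017 y=8.743686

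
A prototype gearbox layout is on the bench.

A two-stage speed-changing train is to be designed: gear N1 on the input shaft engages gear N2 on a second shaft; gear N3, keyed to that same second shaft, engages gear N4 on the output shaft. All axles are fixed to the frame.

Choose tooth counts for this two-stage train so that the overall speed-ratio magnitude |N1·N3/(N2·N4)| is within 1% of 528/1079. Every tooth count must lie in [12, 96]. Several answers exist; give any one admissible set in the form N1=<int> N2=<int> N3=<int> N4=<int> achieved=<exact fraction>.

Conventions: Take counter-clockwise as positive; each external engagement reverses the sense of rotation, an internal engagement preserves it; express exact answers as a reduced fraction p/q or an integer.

N1=12 N2=13 N3=44 N4=83 achieved=528/1079

2-stage fixed-axis compound train for ratio 528/1079
target = 528/1079 in lowest terms: an exact hit needs N1·N3 = k·528 and N2·N4 = k·1079 for one integer k, every count in [12, 96]; additionally prefer no 1:1 stage (N1 ≠ N2, N3 ≠ N4)
k = 1: N1·N3 = 528 = 12·44, N2·N4 = 1079 = 13·83
achieved = 12·44/(13·83) = 528/1079; |achieved − target| = 0 ≤ 132/26975 ✓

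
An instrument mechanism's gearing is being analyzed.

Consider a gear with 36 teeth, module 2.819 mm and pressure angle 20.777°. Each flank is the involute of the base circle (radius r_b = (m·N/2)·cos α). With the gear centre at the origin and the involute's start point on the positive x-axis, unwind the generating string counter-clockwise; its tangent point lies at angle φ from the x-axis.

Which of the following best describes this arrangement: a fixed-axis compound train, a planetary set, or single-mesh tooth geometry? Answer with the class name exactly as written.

single-mesh tooth geometry

topology: single-mesh involute geometry — m = 2.819, N = 36
classification: single-mesh tooth geometry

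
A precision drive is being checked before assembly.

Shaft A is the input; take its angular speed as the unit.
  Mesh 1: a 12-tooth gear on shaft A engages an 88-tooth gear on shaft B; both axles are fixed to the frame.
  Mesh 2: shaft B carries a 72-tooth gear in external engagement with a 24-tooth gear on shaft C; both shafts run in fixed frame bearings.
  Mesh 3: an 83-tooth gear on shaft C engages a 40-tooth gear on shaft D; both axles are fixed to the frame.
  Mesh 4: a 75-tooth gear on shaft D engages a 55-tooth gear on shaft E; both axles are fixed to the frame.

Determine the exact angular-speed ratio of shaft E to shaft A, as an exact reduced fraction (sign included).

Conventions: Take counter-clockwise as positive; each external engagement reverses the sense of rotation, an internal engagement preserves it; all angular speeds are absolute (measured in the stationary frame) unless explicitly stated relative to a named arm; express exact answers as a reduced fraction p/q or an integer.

2241/1936

class = fixed-axis compound train [4 meshes; 4 ratios multiply, 4 sense flips]
mesh 1 [12T→88T]: running ratio 3/22, sense −
mesh 2 [72T→24T]: running ratio 9/22, sense +
mesh 3 [83T→40T]: running ratio 747/880, sense −
mesh 4 [75T→55T]: running ratio 2241/1936, sense +
ω_out/ω_in = 2241/1936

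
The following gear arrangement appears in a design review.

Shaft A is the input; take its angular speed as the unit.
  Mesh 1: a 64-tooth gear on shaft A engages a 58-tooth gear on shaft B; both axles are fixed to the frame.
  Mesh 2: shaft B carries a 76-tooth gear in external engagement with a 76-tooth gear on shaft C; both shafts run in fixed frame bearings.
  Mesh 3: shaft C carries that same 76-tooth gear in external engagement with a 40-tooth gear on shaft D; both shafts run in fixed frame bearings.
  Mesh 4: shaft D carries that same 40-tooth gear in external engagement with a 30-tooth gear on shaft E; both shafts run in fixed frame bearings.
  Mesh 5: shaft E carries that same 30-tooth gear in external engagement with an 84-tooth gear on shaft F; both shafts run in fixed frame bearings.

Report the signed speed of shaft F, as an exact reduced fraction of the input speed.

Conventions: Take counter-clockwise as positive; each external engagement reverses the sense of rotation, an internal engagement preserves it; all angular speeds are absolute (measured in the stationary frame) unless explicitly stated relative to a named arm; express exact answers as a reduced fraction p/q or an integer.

-608/609

5-mesh fixed-axis compound train (all bearings frame-fixed)
mesh 1 [64T→58T]: |ω|/ω_in = 1×64/58 = 32/29, sense flips to −
mesh 2 [76T→76T]: |ω|/ω_in = (32/29)×76/76 = 32/29, sense flips to +
mesh 3 [76T→40T]: |ω|/ω_in = (32/29)×76/40 = 304/145, sense flips to −
mesh 4 [40T→30T]: |ω|/ω_in = (304/145)×40/30 = 1216/435, sense flips to +
mesh 5 [30T→84T]: |ω|/ω_in = (1216/435)×30/84 = 608/609, sense flips to −
signed output speed (× input speed) = -608/609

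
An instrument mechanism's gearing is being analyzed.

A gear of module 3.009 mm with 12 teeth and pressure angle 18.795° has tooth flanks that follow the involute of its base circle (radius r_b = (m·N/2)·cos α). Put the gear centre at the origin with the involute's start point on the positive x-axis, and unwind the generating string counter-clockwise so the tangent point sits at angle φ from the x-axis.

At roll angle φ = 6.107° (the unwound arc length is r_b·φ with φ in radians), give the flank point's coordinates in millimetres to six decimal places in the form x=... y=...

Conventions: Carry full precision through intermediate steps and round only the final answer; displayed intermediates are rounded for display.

x=17.188124 y=0.006891

topology: single-mesh involute geometry — m = 3.009, N = 12
pitch radius r_p = m·N/2 = 3.009·12/2 = 18.054000
base radius r_b = r_p·cos α = 18.054000·cos 18.795° = 17.091313
roll angle φ = 6.107° = 0.10658726 rad
x = r_b·(cos φ + φ·sin φ) = 17.188124
y = r_b·(sin φ − φ·cos φ) = 0.006891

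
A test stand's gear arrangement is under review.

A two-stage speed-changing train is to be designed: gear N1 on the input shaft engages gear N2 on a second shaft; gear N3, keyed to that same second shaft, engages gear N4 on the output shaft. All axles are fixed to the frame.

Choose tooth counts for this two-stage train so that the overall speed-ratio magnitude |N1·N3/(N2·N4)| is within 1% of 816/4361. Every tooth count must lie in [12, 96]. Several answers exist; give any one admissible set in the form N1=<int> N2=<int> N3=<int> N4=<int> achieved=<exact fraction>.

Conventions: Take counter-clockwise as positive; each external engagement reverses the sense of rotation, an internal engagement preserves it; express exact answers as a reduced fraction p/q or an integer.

class = fixed-axis compound train [2-stage, 816/4361 wanted]
target = 816/4361 in lowest terms: an exact hit needs N1·N3 = k·816 and N2·N4 = k·4361 for one integer k, every count in [12, 96]; additionally prefer no 1:1 stage (N1 ≠ N2, N3 ≠ N4)
k = 1: N1·N3 = 816 = 12·68, N2·N4 = 4361 = 49·89
achieved = 12·68/(49·89) = 816/4361; |achieved − target| = 0 ≤ 204/109025 ✓

N1=12 N2=49 N3=68 N4=89 achieved=816/4361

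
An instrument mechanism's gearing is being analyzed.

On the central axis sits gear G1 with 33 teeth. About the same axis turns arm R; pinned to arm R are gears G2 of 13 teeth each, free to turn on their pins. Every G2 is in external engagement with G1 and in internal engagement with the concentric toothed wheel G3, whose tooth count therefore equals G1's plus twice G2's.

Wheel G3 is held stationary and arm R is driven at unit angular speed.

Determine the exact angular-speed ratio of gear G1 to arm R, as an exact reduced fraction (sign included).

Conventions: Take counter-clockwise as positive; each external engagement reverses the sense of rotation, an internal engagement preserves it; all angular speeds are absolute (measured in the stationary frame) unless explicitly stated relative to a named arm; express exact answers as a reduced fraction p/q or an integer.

92/33

planetary set (33T centre, 13T on arm, 59T internal) — Willis relation
ring teeth: 33 + 2·13 = 59
33(ω_sun−ω_arm) = −59(ω_ring−ω_arm),  ω_ring = 0, ω_arm = 1
ω_sun = 1 − (59/33)(0−1) = 92/33
ω_out/ω_in = 92/33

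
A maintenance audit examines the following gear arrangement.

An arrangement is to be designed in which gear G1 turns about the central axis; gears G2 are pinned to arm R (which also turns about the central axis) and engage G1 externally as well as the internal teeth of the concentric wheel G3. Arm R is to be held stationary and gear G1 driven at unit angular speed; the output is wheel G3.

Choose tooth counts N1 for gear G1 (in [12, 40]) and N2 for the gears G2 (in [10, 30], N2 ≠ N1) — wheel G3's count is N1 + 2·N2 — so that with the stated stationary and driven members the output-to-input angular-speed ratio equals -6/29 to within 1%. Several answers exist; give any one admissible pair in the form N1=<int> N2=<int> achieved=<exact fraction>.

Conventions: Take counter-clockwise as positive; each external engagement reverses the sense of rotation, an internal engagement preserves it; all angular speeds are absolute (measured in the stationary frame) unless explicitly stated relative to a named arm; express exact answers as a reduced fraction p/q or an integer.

class = planetary set [ratio -6/29 wanted; Willis about the carrier]
Willis with ω_arm = 0: ω_ring/ω_sun = −N1/N3; set equal to -6/29  ⇒  N3/N1 = −1/(-6/29) = 29/6
N3 = N1 + 2·N2  ⇒  N2/N1 = (N3/N1 − 1)/2 = (29/6 − 1)/2 = 23/12
smallest multiple with N1 ≥ 12 and N2 ≥ 10: k = 1  ⇒  N1 = 1·12 = 12, N2 = 1·23 = 23 (N1 ≤ 40, N2 ≤ 30, N2 ≠ N1 ✓), N3 = 12 + 2·23 = 58
check: −N1/N3 with N1 = 12, N3 = 58 gives -6/29; |achieved − target| = 0 ≤ 3/1450 ✓

N1=12 N2=23 achieved=-6/29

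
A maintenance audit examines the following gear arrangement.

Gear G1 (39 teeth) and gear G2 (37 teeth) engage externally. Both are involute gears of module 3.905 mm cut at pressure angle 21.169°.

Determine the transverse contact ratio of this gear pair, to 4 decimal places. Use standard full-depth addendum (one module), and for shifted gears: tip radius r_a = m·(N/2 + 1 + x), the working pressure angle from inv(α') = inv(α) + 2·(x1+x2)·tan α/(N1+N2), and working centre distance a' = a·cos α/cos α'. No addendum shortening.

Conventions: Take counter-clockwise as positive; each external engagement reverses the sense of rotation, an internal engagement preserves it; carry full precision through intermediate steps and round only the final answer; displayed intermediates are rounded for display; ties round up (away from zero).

1.6496

class = single-mesh tooth geometry [involute pair 39T × 37T, m = 3.905]
base radii: r_b1 = 71.009015, r_b2 = 67.367527
tip radii: r_a1 = 80.052500, r_a2 = 76.147500
no profile shift: α' = α, a' = a
action lengths: √(r_a1²−r_b1²) = 36.961095, √(r_a2²−r_b2²) = 35.497296
base pitch p_b = π·m·cos α = 11.440072
CR = (36.961095 + 35.497296 − 148.390000·sin 21.16900°)/11.440072 = 1.649621
contact ratio ≈ 1.6496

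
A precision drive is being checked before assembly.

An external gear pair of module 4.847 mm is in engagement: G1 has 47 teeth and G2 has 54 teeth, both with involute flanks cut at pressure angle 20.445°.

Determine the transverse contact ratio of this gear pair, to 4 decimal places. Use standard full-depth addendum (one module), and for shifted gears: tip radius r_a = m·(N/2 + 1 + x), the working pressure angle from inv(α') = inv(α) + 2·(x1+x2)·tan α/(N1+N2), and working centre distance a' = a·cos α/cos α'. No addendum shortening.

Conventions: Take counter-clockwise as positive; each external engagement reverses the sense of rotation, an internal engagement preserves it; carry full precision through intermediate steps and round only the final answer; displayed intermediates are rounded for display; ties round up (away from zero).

1.7324

topology: single-mesh involute geometry — m = 4.847, 47T/54T pair
base radii: r_b1 = 106.729420, r_b2 = 122.625291
tip radii: r_a1 = 118.751500, r_a2 = 135.716000
no profile shift: α' = α, a' = a
action lengths: √(r_a1²−r_b1²) = 52.064860, √(r_a2²−r_b2²) = 58.153853
base pitch p_b = π·m·cos α = 14.268101
CR = (52.064860 + 58.153853 − 244.773500·sin 20.44500°)/14.268101 = 1.732351
contact ratio ≈ 1.7324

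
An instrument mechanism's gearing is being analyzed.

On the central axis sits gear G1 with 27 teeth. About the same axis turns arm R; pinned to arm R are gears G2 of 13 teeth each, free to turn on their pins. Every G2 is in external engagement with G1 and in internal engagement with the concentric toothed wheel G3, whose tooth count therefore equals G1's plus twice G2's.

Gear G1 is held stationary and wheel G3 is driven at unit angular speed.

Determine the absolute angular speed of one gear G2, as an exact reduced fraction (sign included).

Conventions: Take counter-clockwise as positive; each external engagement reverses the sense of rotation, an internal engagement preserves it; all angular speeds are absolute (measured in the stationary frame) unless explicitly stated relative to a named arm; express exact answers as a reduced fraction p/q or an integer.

recognized (axles ride arm R): planetary set, 27/13/53 teeth
ring teeth: 27 + 2·13 = 53
27(ω_sun−ω_arm) = −53(ω_ring−ω_arm),  ω_sun = 0, ω_ring = 1
27(0−ω_arm) = −53(1−ω_arm)  ⇒  80·ω_arm = 53  ⇒  ω_arm = 53/80
sun–planet mesh: 27·(0−53/80) = −13·(ω_p−ω_arm)  ⇒  ω_p−ω_arm = 1431/1040
ω_p = 53/80 + 1431/1040 = 53/26
exact speed ratio = 53/26

53/26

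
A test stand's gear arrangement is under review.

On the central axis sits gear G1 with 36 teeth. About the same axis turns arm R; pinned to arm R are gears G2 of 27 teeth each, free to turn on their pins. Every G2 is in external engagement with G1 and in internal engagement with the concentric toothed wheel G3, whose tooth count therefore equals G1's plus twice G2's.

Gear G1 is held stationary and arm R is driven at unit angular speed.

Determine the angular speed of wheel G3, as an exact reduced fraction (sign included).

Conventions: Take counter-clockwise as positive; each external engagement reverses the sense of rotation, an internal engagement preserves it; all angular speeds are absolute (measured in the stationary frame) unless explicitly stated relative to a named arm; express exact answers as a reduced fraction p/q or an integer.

topology: planetary set — G1 36T / G2 27T / G3 90T, arm = carrier (Willis)
ring teeth: 36 + 2·27 = 90
36(ω_sun−ω_arm) = −90(ω_ring−ω_arm),  ω_sun = 0, ω_arm = 1
ω_ring = 1 − (36/90)(0−1) = 7/5
exact speed ratio = 7/5

7/5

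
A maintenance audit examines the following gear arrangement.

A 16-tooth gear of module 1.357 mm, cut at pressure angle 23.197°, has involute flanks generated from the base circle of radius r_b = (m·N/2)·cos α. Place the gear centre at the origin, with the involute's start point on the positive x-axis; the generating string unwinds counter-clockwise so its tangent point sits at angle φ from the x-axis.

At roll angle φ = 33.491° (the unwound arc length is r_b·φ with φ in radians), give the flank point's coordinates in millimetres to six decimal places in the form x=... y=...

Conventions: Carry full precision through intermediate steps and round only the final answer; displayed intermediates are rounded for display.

topology: single-mesh involute geometry — m = 1.357, N = 16
pitch radius r_p = m·N/2 = 1.357·16/2 = 10.856000
base radius r_b = r_p·cos α = 10.856000·cos 23.197° = 9.978357
roll angle φ = 33.491° = 0.58452822 rad
x = r_b·(cos φ + φ·sin φ) = 11.540156
y = r_b·(sin φ − φ·cos φ) = 0.641863

x=11.540156 y=0.641863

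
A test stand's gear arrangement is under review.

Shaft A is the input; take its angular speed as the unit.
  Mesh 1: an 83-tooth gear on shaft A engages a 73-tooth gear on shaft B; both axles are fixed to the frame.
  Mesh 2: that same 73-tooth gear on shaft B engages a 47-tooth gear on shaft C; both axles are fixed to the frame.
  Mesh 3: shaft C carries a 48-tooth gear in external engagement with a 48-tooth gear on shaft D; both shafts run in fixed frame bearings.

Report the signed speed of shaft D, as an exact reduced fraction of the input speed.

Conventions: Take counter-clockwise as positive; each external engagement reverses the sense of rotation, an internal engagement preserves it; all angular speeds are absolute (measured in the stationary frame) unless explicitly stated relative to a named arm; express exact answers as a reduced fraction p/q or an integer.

3-mesh fixed-axis compound train (all bearings frame-fixed)
mesh 1 [83T→73T]: |ω|/ω_in = 1×83/73 = 83/73, sense flips to −
mesh 2 [73T→47T]: |ω|/ω_in = (83/73)×73/47 = 83/47, sense flips to +
mesh 3 [48T→48T]: |ω|/ω_in = (83/47)×48/48 = 83/47, sense flips to −
signed output speed (× input speed) = -83/47

-83/47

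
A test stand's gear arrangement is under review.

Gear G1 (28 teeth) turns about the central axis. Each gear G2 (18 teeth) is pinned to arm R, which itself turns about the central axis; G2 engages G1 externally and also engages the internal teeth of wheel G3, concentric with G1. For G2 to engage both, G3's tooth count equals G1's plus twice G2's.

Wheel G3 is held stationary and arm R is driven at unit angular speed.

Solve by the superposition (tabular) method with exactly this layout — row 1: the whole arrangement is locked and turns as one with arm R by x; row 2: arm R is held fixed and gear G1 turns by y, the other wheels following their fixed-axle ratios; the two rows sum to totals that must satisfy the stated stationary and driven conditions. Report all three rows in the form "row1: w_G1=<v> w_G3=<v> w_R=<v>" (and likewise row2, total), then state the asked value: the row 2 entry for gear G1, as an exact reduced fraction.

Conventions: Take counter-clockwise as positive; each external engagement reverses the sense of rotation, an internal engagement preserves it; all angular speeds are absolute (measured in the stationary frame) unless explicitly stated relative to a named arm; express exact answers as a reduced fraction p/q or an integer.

row1: w_G1=1 w_G3=1 w_R=1
row2: w_G1=16/7 w_G3=-1 w_R=0
total: w_G1=23/7 w_G3=0 w_R=1
asked value: 16/7

class = planetary set [G3 = 28+2·18 = 64; Willis about the carrier]
row 1 — lock + rotate with arm: ω_sun = ω_ring = ω_arm = x
row 2 — arm fixed, fixed-axis ratios: sun y, ring −(28/64)·y, arm 0
boundary: total ω_ring = x − (28/64)·y = 0 and total ω_arm = x = 1  ⇒  y = 16/7, x = 1
row 2 ring = −(28/64)·16/7 = -1
totals (row 1 + row 2): sun 1 + 16/7 = 23/7, ring 1 + (-1) = 0, arm 1 + 0 = 1
asked cell (row2, sun) = 16/7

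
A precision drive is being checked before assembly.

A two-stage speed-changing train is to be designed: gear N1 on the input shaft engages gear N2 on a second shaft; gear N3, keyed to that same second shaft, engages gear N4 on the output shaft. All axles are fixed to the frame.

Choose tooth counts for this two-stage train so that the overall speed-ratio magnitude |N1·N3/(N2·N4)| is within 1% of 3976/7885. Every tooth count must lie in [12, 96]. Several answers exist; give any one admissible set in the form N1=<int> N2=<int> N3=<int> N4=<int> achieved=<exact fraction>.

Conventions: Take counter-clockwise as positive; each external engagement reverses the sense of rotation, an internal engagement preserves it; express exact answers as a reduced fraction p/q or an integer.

N1=56 N2=83 N3=71 N4=95 achieved=3976/7885

2-stage fixed-axis compound train for ratio 3976/7885
target = 3976/7885 in lowest terms: an exact hit needs N1·N3 = k·3976 and N2·N4 = k·7885 for one integer k, every count in [12, 96]; additionally prefer no 1:1 stage (N1 ≠ N2, N3 ≠ N4)
k = 1: N1·N3 = 3976 = 56·71, N2·N4 = 7885 = 83·95
achieved = 56·71/(83·95) = 3976/7885; |achieved − target| = 0 ≤ 994/197125 ✓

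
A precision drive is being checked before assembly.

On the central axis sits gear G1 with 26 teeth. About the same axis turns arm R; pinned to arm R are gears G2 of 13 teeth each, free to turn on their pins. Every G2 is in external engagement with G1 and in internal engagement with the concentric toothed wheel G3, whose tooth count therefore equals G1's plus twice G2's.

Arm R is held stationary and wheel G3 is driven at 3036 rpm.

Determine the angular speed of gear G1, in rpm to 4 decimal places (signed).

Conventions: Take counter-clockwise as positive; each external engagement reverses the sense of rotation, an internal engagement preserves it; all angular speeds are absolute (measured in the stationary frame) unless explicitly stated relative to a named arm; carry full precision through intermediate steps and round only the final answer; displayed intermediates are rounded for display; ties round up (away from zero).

-6072.0000 rpm

recognized (axles ride arm R): planetary set, 26/13/52 teeth
normalise by the input: solve with ω_ring = 1, then scale by 3036 rpm
ring teeth: 26 + 2·13 = 52
26(ω_sun−ω_arm) = −52(ω_ring−ω_arm),  ω_arm = 0, ω_ring = 1
ω_sun = 0 − (52/26)(1−0) = -2
scale: ω_sun = -2 × 3036 rpm = -6072.0000 rpm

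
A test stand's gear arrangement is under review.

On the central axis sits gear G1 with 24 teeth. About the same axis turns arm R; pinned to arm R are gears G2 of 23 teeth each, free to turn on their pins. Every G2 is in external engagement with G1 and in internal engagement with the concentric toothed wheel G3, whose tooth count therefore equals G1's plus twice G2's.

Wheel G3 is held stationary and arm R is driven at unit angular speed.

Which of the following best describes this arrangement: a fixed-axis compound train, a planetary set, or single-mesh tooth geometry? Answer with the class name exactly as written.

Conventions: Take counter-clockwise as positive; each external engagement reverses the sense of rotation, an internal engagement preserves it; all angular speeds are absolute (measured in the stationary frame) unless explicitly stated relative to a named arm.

planetary set (24T centre, 23T on arm, 70T internal) — Willis relation
classification: planetary set

planetary set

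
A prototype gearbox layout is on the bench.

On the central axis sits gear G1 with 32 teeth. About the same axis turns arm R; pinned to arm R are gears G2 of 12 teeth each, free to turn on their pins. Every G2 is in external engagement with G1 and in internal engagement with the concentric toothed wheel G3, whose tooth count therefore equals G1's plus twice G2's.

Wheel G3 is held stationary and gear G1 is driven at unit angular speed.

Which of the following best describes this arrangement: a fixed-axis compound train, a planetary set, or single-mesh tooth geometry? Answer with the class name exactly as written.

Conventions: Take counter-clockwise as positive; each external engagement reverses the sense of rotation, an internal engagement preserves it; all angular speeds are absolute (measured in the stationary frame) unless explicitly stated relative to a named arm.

planetary set

class = planetary set [G3 = 32+2·12 = 56; Willis about the carrier]
classification: planetary set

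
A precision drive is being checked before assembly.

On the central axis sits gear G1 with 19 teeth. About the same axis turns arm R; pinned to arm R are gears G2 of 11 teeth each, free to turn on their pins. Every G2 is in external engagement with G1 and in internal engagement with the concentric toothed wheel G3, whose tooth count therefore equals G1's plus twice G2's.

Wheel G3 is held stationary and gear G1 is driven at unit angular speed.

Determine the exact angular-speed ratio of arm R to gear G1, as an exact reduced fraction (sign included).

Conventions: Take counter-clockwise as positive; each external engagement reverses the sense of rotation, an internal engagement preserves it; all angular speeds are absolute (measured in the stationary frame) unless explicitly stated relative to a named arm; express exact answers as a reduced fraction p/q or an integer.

19/60

topology: planetary set — G1 19T / G2 11T / G3 41T, arm = carrier (Willis)
ring teeth: 19 + 2·11 = 41
19(ω_sun−ω_arm) = −41(ω_ring−ω_arm),  ω_ring = 0, ω_sun = 1
19(1−ω_arm) = −41(0−ω_arm)  ⇒  60·ω_arm = 19  ⇒  ω_arm = 19/60
ω_out/ω_in = 19/60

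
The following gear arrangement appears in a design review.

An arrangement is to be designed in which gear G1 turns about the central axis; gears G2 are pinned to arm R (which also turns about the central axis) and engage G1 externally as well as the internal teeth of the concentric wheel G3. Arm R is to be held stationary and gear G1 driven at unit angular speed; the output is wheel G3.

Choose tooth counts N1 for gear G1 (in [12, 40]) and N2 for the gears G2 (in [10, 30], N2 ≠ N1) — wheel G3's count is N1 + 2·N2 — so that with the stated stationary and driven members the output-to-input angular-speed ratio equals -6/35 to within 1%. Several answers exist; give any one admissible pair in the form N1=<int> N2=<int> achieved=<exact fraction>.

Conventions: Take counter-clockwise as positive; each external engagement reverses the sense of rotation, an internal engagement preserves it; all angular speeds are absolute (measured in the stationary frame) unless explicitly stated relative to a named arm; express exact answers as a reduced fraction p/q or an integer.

topology: planetary set — design target -6/35, arm = carrier (Willis)
Willis with ω_arm = 0: ω_ring/ω_sun = −N1/N3; set equal to -6/35  ⇒  N3/N1 = −1/(-6/35) = 35/6
N3 = N1 + 2·N2  ⇒  N2/N1 = (N3/N1 − 1)/2 = (35/6 − 1)/2 = 29/12
smallest multiple with N1 ≥ 12 and N2 ≥ 10: k = 1  ⇒  N1 = 1·12 = 12, N2 = 1·29 = 29 (N1 ≤ 40, N2 ≤ 30, N2 ≠ N1 ✓), N3 = 12 + 2·29 = 70
check: −N1/N3 with N1 = 12, N3 = 70 gives -6/35; |achieved − target| = 0 ≤ 3/1750 ✓

N1=12 N2=29 achieved=-6/35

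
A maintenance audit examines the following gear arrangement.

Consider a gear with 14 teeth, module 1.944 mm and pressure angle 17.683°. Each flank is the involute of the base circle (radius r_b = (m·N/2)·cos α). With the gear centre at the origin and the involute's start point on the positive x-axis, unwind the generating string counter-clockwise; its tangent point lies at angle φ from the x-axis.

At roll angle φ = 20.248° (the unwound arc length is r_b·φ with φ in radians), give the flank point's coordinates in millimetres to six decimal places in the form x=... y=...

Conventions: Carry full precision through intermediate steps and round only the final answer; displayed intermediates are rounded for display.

x=13.749528 y=0.188364

class = single-mesh tooth geometry [base-circle involute, m = 1.944, 14T]
pitch radius r_p = m·N/2 = 1.944·14/2 = 13.608000
base radius r_b = r_p·cos α = 13.608000·cos 17.683° = 12.965044
roll angle φ = 20.248° = 0.35339427 rad
x = r_b·(cos φ + φ·sin φ) = 13.749528
y = r_b·(sin φ − φ·cos φ) = 0.188364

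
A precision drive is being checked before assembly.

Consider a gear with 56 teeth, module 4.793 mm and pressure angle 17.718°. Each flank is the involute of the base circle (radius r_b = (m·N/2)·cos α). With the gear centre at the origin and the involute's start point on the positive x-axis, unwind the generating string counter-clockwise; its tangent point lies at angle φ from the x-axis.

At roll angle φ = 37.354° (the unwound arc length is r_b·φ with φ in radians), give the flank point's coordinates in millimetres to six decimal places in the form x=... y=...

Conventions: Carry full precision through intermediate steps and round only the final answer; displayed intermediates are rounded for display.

single-mesh involute tooth geometry (56T wheel at module 4.793)
pitch radius r_p = m·N/2 = 4.793·56/2 = 134.204000
base radius r_b = r_p·cos α = 134.204000·cos 17.718° = 127.838157
roll angle φ = 37.354° = 0.65195029 rad
x = r_b·(cos φ + φ·sin φ) = 152.186840
y = r_b·(sin φ − φ·cos φ) = 11.313838

x=152.186840 y=11.313838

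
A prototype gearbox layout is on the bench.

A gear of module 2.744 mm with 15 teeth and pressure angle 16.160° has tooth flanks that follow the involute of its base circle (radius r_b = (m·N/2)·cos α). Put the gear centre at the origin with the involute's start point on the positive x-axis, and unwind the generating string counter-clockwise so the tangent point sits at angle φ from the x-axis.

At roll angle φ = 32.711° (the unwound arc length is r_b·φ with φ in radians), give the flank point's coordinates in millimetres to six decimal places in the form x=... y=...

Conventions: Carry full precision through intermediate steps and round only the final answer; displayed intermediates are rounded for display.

topology: single-mesh involute geometry — m = 2.744, N = 15
pitch radius r_p = m·N/2 = 2.744·15/2 = 20.580000
base radius r_b = r_p·cos α = 20.580000·cos 16.160° = 19.766848
roll angle φ = 32.711° = 0.57091465 rad
x = r_b·(cos φ + φ·sin φ) = 22.730499
y = r_b·(sin φ − φ·cos φ) = 1.186609

x=22.730499 y=1.186609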